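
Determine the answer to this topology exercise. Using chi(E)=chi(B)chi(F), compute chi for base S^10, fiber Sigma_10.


chi(S^10) = 2 (n even), chi(Sigma_10) = 2 - 2*10 = -18.
chi(E) = 2 * (-18) = -36

-36


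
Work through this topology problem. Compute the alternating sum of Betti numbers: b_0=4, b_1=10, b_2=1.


chi = sum_k (-1)^k b_k.
= (4) + (-10) + (1)
= -5

-5


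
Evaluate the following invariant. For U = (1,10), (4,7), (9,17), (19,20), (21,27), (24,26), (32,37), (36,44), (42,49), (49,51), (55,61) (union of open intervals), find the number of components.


Sort and merge overlapping open intervals.
Merged: (1,17), (19,20), (21,27), (32,49), (49,51), (55,61).
Number of components = 6

6


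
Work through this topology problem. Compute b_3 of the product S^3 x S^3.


Each S^d has Poincare polynomial 1 + t^d.
The product S^3 x S^3 has Poincare polynomial prod(1+t^d_i).
Expanding: b_0=1, b_3=2, b_6=1.
b_3 = 2

2


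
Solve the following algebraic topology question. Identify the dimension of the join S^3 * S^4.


Join of spheres: S^m * S^n = S^{m+n+1}.
dim = 3 + 4 + 1 = 8

8


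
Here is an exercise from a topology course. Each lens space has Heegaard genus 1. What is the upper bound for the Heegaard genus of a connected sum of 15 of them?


Heegaard genus satisfies g(A#B) <= g(A) + g(B).
Each lens space has g = 1.
Upper bound: 15 * 1 = 15

15


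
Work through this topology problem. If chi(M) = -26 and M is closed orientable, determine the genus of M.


chi = 2 - 2g for closed orientable surfaces.
-26 = 2 - 2g
2g = 2 - (-26) = 28
g = 14

14


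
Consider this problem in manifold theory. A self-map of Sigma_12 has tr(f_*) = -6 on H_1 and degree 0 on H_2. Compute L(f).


L(f) = tr(f_0*) - tr(f_1*) + tr(f_2*).
= 1 - (-6) + (0)
= 7

7


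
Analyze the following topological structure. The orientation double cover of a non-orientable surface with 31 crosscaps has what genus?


chi(N_31) = 2 - 31 = -29.
Double cover: chi(Sigma_g) = 2 * chi(N_31) = 2*(-29) = -58.
2 - 2g = -58, so g = (2 - (-58))/2 = 60/2 = 30

30


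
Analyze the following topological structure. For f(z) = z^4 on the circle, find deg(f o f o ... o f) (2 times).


deg(f) = 4. Degree is multiplicative: deg(f^2) = (deg f)^2.
deg(f^2) = (4)^2 = 16

16


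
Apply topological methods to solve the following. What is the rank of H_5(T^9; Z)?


By the Kunneth formula, b_k(T^n) = C(n,k).
b_5(T^9) = C(9,5).
C(9,5) = 9!/(5!*4!) = 126

126


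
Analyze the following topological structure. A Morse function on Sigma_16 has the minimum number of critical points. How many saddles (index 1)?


A perfect Morse function has m_k = b_k.
For Sigma_16: b_0=1, b_1=2g=32, b_2=1.
Saddles m_1 = 2g = 32

32


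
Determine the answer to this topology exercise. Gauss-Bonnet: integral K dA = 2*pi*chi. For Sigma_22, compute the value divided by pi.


Gauss-Bonnet: integral K dA = 2*pi*chi(M).
chi(Sigma_22) = 2 - 2*22 = -42.
(integral K dA)/pi = 2*chi = 2*(-42) = -84

-84


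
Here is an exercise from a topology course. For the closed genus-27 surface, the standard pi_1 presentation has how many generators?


Standard presentation: pi_1(Sigma_g) = <a_1,b_1,...,a_g,b_g | [a_1,b_1]...[a_g,b_g] = 1>.
Number of generators = 2g = 2*27 = 54

54


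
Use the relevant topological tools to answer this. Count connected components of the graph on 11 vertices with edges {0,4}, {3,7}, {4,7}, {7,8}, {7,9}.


Run DFS/union-find over 11 vertices.
V = 11, E = 5.
Number of components = 6

6


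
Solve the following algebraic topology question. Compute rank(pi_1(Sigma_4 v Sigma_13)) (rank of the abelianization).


For a wedge: H_1(A v B) = H_1(A) + H_1(B).
b_1(Sigma_4) = 8, b_1(Sigma_13) = 26.
b_1 = 8 + 26 = 34

34


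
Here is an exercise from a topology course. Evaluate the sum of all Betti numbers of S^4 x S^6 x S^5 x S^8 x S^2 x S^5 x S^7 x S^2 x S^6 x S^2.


Total Betti number is multiplicative under products.
Each S^d (d>=1) has total Betti number 2.
There are 10 sphere factors.
Total = 2^10 = 1024

1024


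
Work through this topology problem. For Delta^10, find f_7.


Delta^10 has 10+1 vertices. A 7-face is a choice of 7+1 vertices.
f_7 = C(10+1, 7+1) = C(11,8) = 165

165


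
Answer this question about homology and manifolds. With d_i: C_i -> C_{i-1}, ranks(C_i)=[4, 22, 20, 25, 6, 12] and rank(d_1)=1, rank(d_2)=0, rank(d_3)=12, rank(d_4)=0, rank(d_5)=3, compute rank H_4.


rank H_k = rank(ker d_k) - rank(im d_{k+1}).
rank(ker d_4) = rank(C_4) - rank(d_4) = 6 - 0 = 6.
rank(im d_{4+1}) = 3.
rank H_4 = 6 - 3 = 3

3


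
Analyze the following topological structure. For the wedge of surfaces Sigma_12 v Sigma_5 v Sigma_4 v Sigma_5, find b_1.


For a wedge X v Y: reduced H_k(X v Y) = H_k(X) + H_k(Y).
Each Sigma_g contributes b_1 = 2g.
b_1 = 24 + 10 + 8 + 10 = 52

52


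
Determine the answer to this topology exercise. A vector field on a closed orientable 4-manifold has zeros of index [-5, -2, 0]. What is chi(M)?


Poincare-Hopf: chi(M) = sum of indices of zeros.
chi = (-5) + (-2) + (0) = -7

-7


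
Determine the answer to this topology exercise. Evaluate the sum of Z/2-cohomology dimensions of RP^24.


H^k(RP^24; Z/2) = Z/2 for each 0 <= k <= 24.
Total dimension = 24 + 1 = 25

25


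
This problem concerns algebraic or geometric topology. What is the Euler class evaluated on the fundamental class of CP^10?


For any closed oriented manifold, <e(TM),[M]> = chi(M).
chi(CP^10) = 10+1 = 11

11


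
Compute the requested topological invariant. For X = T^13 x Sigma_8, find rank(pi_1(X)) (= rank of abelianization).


pi_1(A x B) = pi_1(A) x pi_1(B); rank of abelianization = b_1.
b_1(T^13) = 13, b_1(Sigma_8) = 2*8 = 16.
b_1(product) = 13 + 16 = 29

29


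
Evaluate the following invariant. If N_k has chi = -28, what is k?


chi = 2 - k for closed non-orientable surfaces with k crosscaps.
-28 = 2 - k
k = 2 - (-28) = 30

30


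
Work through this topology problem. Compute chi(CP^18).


CP^18 has one cell in each even dimension 0, 2, ..., 2*18 (18+1 cells total).
All cells are even-dimensional, so chi = number of cells.
chi = 18 + 1 = 19

19


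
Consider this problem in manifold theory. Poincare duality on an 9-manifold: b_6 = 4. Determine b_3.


Poincare duality for closed orientable n-manifolds: b_k = b_{n-k}.
Here n = 9, so b_3 = b_6 = 4

4


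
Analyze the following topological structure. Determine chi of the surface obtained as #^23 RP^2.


For a non-orientable closed surface with k crosscaps: chi = 2 - k.
Here k = 23.
chi = 2 - 23 = -21

-21


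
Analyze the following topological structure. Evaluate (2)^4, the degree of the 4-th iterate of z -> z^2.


deg(f) = 2. Degree is multiplicative: deg(f^4) = (deg f)^4.
deg(f^4) = (2)^4 = 16

16


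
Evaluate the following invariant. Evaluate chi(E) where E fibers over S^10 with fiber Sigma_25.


chi(S^10) = 2 (n even), chi(Sigma_25) = 2 - 2*25 = -48.
chi(E) = 2 * (-48) = -96

-96


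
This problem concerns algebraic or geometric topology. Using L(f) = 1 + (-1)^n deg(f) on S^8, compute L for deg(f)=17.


On S^8: L(f) = tr(f_0*) + (-1)^8 tr(f_8*) = 1 + (-1)^8 * deg(f).
L(f) = 1 + (-1)^8 * 17 = 1 + 17 = 18

18


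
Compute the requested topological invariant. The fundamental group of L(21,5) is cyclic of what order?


pi_1(L(p,q)) = Z/pZ for any q coprime to p.
|pi_1(L(21,5))| = 21

21


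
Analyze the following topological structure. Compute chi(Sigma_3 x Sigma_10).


chi(Sigma_3) = 2 - 2*3 = -4
chi(Sigma_10) = 2 - 2*10 = -18
chi(product) = (-4) * (-18) = 72

72


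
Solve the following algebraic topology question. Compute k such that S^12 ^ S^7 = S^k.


S^m ^ S^n = S^{m+n}.
k = 12 + 7 = 19

19


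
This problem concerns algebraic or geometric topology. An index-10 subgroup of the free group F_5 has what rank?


Nielsen-Schreier: an index-n subgroup of F_r is free of rank 1 + n(r-1).
Equivalently: chi(cover) = n*chi(base); chi(vee_r S^1) = 1 - 5 = -4.
chi(E) = 10*(-4) = -40; rank = 1 - chi(E) = 1 - (-40) = 41.
rank = 1 + 10*(5-1) = 1 + 40 = 41

41


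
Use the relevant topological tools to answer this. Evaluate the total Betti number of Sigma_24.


For Sigma_24: b_0 = 1, b_1 = 2g = 48, b_2 = 1.
Total = 1 + 48 + 1 = 50

50


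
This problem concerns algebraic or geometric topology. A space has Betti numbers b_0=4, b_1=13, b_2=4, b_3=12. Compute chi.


chi = sum_k (-1)^k b_k.
= (4) + (-13) + (4) + (-12)
= -17

-17


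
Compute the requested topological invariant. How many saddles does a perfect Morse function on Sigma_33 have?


A perfect Morse function has m_k = b_k.
For Sigma_33: b_0=1, b_1=2g=66, b_2=1.
Saddles m_1 = 2g = 66

66


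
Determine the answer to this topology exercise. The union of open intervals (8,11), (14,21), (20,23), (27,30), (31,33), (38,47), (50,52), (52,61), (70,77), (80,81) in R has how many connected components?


Sort and merge overlapping open intervals.
Merged: (8,11), (14,23), (27,30), (31,33), (38,47), (50,52), (52,61), (70,77), (80,81).
Number of components = 9

9


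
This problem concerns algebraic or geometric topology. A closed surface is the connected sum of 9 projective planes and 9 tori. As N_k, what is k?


Since a >= 1, the sum is non-orientable; each T^2 can be replaced by RP^2 # RP^2 (since T^2#RP^2 = 3RP^2).
Total crosscaps k = 9 + 2*9 = 27.
Check via chi: chi = 9*1 + 9*0 - (9+9-1)*2 = -25 = 2 - k = -25. Consistent.

27


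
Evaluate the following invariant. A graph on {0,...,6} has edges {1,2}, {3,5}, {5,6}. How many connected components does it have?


Run DFS/union-find over 7 vertices.
V = 7, E = 3.
Number of components = 4

4


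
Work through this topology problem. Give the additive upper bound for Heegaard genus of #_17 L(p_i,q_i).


Heegaard genus satisfies g(A#B) <= g(A) + g(B).
Each lens space has g = 1.
Upper bound: 17 * 1 = 17

17


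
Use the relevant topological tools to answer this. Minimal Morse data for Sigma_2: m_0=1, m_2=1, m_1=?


A perfect Morse function has m_k = b_k.
For Sigma_2: b_0=1, b_1=2g=4, b_2=1.
Saddles m_1 = 2g = 4

4


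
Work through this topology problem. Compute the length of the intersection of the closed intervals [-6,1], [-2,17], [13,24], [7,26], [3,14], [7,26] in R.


Intersection = [max(a_i), min(b_i)] = [13, 1].
Since 13 > 1, the intersection is empty.
Length = 0

0


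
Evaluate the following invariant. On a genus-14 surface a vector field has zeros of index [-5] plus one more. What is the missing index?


Poincare-Hopf: sum of indices = chi(M).
chi(Sigma_14) = 2 - 2*14 = -26.
Sum of known indices = -5.
x = chi - (sum known) = -26 - (-5) = -21

-21


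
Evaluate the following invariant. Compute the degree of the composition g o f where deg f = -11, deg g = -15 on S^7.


Degree is multiplicative under composition: deg(g o f) = deg(g) * deg(f).
= -15 * -11 = 165

165


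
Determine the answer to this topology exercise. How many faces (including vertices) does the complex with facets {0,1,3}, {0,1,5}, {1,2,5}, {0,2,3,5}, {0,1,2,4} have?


Each maximal simplex on m vertices has 2^m - 1 nonempty faces.
Take the union (dedupe shared faces).
Total distinct faces = 32

32


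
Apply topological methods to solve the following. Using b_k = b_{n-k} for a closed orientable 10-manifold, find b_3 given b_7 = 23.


Poincare duality for closed orientable n-manifolds: b_k = b_{n-k}.
Here n = 10, so b_3 = b_7 = 23

23


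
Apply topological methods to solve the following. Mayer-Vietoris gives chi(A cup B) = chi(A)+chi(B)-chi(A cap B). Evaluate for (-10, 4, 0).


chi(A cup B) = chi(A) + chi(B) - chi(A cap B)
= -10 + (4) - (0)
= -6

-6


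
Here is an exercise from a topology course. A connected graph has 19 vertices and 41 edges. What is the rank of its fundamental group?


For a connected graph: rank(pi_1) = b_1 = E - V + 1 = 1 - chi.
chi = V - E = 19 - 41 = -22.
rank = 1 - (-22) = 41 - 19 + 1 = 23

23


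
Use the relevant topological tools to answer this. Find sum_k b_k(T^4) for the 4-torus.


b_k(T^4) = C(4,k), so the sum over k is sum_k C(4,k) = 2^4.
Total = 2^4 = 16

16


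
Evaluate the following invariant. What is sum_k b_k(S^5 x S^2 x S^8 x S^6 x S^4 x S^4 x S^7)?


Total Betti number is multiplicative under products.
Each S^d (d>=1) has total Betti number 2.
There are 7 sphere factors.
Total = 2^7 = 128

128


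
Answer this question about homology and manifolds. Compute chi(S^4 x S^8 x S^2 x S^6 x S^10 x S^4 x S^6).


chi is multiplicative: chi(X x Y) = chi(X) chi(Y).
Each even-dim sphere has chi = 2. There are 7 factors.
chi = 2^7 = 128

128


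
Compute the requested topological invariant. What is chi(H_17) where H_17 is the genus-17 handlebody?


A genus-g handlebody deformation retracts to a wedge of g circles.
chi(vee_g S^1) = 1 - g.
chi(H_17) = 1 - 17 = -16

-16


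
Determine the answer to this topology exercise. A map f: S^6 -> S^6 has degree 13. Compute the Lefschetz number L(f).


On S^6: L(f) = tr(f_0*) + (-1)^6 tr(f_6*) = 1 + (-1)^6 * deg(f).
L(f) = 1 + (-1)^6 * 13 = 1 + 13 = 14

14


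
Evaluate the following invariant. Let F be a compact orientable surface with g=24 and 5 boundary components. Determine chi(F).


For a compact orientable surface with genus g and b boundary components: chi = 2 - 2g - b.
chi = 2 - 2*24 - 5 = 2 - 48 - 5 = -51

-51


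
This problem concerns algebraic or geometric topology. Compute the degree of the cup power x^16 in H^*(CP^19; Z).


|x| = 2 in H^*(CP^n).
|x^16| = 16 * |x| = 16 * 2 = 32

32


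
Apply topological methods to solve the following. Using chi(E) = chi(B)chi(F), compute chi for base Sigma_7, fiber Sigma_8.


For a fiber bundle F -> E -> B (with CW structure): chi(E) = chi(B) * chi(F).
chi(Sigma_7) = -12, chi(Sigma_8) = -14.
chi(E) = (-12) * (-14) = 168

168


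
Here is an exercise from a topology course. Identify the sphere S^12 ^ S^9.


S^m ^ S^n = S^{m+n}.
k = 12 + 9 = 21

21


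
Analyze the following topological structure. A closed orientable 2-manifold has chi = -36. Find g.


chi = 2 - 2g for closed orientable surfaces.
-36 = 2 - 2g
2g = 2 - (-36) = 38
g = 19

19


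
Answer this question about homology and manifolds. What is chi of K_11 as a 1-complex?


K_11: V = 11, E = C(11,2) = 55.
chi = V - E = 11 - 55 = -44

-44


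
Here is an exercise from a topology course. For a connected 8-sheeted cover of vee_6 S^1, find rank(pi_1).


Nielsen-Schreier: an index-n subgroup of F_r is free of rank 1 + n(r-1).
Equivalently: chi(cover) = n*chi(base); chi(vee_r S^1) = 1 - 6 = -5.
chi(E) = 8*(-5) = -40; rank = 1 - chi(E) = 1 - (-40) = 41.
rank = 1 + 8*(6-1) = 1 + 40 = 41

41


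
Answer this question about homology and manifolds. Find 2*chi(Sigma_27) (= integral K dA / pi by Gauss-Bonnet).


Gauss-Bonnet: integral K dA = 2*pi*chi(M).
chi(Sigma_27) = 2 - 2*27 = -52.
(integral K dA)/pi = 2*chi = 2*(-52) = -104

-104


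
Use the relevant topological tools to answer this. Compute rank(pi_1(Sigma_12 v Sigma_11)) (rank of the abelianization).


For a wedge: H_1(A v B) = H_1(A) + H_1(B).
b_1(Sigma_12) = 24, b_1(Sigma_11) = 22.
b_1 = 24 + 22 = 46

46


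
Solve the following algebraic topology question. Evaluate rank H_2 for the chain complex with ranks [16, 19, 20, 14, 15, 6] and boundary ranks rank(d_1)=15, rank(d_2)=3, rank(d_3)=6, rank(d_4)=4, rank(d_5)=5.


rank H_k = rank(ker d_k) - rank(im d_{k+1}).
rank(ker d_2) = rank(C_2) - rank(d_2) = 20 - 3 = 17.
rank(im d_{2+1}) = 6.
rank H_2 = 17 - 6 = 11

11


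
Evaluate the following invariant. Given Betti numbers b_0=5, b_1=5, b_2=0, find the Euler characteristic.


chi = sum_k (-1)^k b_k.
= (5) + (-5) + (0)
= 0

0


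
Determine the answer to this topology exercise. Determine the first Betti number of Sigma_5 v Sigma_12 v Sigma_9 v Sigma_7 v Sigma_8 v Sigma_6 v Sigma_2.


For a wedge X v Y: reduced H_k(X v Y) = H_k(X) + H_k(Y).
Each Sigma_g contributes b_1 = 2g.
b_1 = 10 + 24 + 18 + 14 + 16 + 12 + 4 = 98

98


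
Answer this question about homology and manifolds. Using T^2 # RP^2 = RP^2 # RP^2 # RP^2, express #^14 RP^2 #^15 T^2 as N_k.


Since a >= 1, the sum is non-orientable; each T^2 can be replaced by RP^2 # RP^2 (since T^2#RP^2 = 3RP^2).
Total crosscaps k = 14 + 2*15 = 44.
Check via chi: chi = 14*1 + 15*0 - (14+15-1)*2 = -42 = 2 - k = -42. Consistent.

44


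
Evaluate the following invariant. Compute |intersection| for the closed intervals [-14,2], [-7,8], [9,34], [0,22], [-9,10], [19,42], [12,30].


Intersection = [max(a_i), min(b_i)] = [19, 2].
Since 19 > 2, the intersection is empty.
Length = 0

0


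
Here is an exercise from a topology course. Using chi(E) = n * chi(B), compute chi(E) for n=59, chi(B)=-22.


For a finite covering: chi(E) = (number of sheets) * chi(B).
chi(E) = 59 * (-22) = -1298

-1298


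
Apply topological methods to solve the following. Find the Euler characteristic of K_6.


K_6: V = 6, E = C(6,2) = 15.
chi = V - E = 6 - 15 = -9

-9


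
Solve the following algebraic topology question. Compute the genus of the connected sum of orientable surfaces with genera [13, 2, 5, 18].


Genus is additive under connected sum of orientable surfaces.
g = 13 + 2 + 5 + 18 = 38

38


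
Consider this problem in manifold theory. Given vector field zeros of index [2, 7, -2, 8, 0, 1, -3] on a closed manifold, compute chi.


Poincare-Hopf: chi(M) = sum of indices of zeros.
chi = (2) + (7) + (-2) + (8) + (0) + (1) + (-3) = 13

13


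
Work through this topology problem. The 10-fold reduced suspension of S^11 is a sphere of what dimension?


Each suspension raises dimension by 1: Sigma S^n = S^{n+1}.
Sigma^10 S^11 = S^{11+10} = S^21

21


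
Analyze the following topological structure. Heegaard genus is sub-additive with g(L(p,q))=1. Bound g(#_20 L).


Heegaard genus satisfies g(A#B) <= g(A) + g(B).
Each lens space has g = 1.
Upper bound: 20 * 1 = 20

20


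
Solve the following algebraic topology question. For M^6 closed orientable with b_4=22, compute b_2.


Poincare duality for closed orientable n-manifolds: b_k = b_{n-k}.
Here n = 6, so b_2 = b_4 = 22

22


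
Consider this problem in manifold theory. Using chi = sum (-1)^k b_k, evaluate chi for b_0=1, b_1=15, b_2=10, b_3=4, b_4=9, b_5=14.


chi = sum_k (-1)^k b_k.
= (1) + (-15) + (10) + (-4) + (9) + (-14)
= -13

-13


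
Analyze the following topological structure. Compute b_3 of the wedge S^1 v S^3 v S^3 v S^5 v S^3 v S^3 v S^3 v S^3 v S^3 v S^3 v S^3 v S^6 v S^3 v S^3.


For a wedge of spheres, H_k (k>0) is free on one generator per sphere of dimension k.
Spheres of dimension 3: count = 11.
b_3 = 11

11


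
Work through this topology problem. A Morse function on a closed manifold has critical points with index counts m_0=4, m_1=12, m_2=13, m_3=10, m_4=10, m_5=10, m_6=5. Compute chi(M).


Morse theory: chi(M) = sum_k (-1)^k m_k where m_k = #(index-k critical points).
= (4) + (-12) + (13) + (-10) + (10) + (-10) + (5) = 0

0


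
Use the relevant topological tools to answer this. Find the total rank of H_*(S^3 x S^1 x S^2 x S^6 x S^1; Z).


Total Betti number is multiplicative under products.
Each S^d (d>=1) has total Betti number 2.
There are 5 sphere factors.
Total = 2^5 = 32

32


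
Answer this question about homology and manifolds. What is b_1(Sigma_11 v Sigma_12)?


For a wedge: H_1(A v B) = H_1(A) + H_1(B).
b_1(Sigma_11) = 22, b_1(Sigma_12) = 24.
b_1 = 22 + 24 = 46

46


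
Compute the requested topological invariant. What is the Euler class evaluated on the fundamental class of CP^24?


For any closed oriented manifold, <e(TM),[M]> = chi(M).
chi(CP^24) = 24+1 = 25

25


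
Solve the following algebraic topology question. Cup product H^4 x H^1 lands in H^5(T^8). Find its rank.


Cup product: H^p x H^q -> H^{p+q}; here p+q = 4+1 = 5.
rank H^k(T^n) = C(n,k).
C(8,5) = 56

56


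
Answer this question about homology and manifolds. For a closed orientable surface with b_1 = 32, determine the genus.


For a closed orientable surface: b_1 = 2g.
32 = 2g
g = 32 / 2 = 16

16


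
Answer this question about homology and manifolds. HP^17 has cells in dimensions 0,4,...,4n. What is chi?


HP^17 has one cell in each dimension 0, 4, ..., 4*17 (17+1 cells, all even-dim).
chi = 17 + 1 = 18

18


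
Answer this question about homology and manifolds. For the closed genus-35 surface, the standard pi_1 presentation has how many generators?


Standard presentation: pi_1(Sigma_g) = <a_1,b_1,...,a_g,b_g | [a_1,b_1]...[a_g,b_g] = 1>.
Number of generators = 2g = 2*35 = 70

70


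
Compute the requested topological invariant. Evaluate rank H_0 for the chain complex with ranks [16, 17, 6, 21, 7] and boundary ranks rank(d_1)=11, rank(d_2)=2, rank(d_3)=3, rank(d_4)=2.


rank H_k = rank(ker d_k) - rank(im d_{k+1}).
rank(ker d_0) = rank(C_0) - rank(d_0) = 16 - 0 = 16.
rank(im d_{0+1}) = 11.
rank H_0 = 16 - 11 = 5

5


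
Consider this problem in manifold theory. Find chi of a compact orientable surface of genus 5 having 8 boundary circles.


For a compact orientable surface with genus g and b boundary components: chi = 2 - 2g - b.
chi = 2 - 2*5 - 8 = 2 - 10 - 8 = -16

-16


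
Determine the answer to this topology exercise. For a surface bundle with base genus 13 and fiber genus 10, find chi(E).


For a fiber bundle F -> E -> B (with CW structure): chi(E) = chi(B) * chi(F).
chi(Sigma_13) = -24, chi(Sigma_10) = -18.
chi(E) = (-24) * (-18) = 432

432


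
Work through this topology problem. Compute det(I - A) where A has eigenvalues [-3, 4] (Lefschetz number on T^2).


For a torus self-map: L(f) = det(I - A) where A acts on H_1.
L(f) = (1--3) * (1-4) = 4 * -3 = -12

-12


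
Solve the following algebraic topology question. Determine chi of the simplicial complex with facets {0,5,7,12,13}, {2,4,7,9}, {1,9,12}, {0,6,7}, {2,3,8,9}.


Enumerate all faces; f-vector: f_0=12, f_1=26, f_2=20, f_3=7, f_4=1.
chi = sum (-1)^k f_k = 0

0


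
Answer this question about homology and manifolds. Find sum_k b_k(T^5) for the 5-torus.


b_k(T^5) = C(5,k), so the sum over k is sum_k C(5,k) = 2^5.
Total = 2^5 = 32

32


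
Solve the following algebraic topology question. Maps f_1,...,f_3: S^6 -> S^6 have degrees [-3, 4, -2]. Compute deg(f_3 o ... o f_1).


Degree is multiplicative: deg(composition) = product of degrees.
= (-3) * (4) * (-2) = 24

24


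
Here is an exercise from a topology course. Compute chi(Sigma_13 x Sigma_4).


chi(Sigma_13) = 2 - 2*13 = -24
chi(Sigma_4) = 2 - 2*4 = -6
chi(product) = (-24) * (-6) = 144

144


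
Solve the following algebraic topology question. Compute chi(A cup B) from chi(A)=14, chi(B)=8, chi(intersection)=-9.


chi(A cup B) = chi(A) + chi(B) - chi(A cap B)
= 14 + (8) - (-9)
= 31

31


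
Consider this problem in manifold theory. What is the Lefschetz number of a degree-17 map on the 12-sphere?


On S^12: L(f) = tr(f_0*) + (-1)^12 tr(f_12*) = 1 + (-1)^12 * deg(f).
L(f) = 1 + (-1)^12 * 17 = 1 + 17 = 18

18


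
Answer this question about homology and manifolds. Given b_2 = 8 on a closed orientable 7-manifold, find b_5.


Poincare duality for closed orientable n-manifolds: b_k = b_{n-k}.
Here n = 7, so b_5 = b_2 = 8

8


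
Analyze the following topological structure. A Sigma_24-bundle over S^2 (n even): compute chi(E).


chi(S^2) = 2 (n even), chi(Sigma_24) = 2 - 2*24 = -46.
chi(E) = 2 * (-46) = -92

-92


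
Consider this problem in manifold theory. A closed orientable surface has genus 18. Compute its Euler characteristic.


For a closed orientable surface of genus g: chi = 2 - 2g.
Here g = 18.
chi = 2 - 2*18 = 2 - 36 = -34

-34


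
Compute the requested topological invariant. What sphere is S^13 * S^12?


Join of spheres: S^m * S^n = S^{m+n+1}.
dim = 13 + 12 + 1 = 26

26


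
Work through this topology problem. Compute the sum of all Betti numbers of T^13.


b_k(T^13) = C(13,k), so the sum over k is sum_k C(13,k) = 2^13.
Total = 2^13 = 8192

8192


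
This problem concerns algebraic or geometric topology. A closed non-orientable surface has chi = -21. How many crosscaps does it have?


chi = 2 - k for closed non-orientable surfaces with k crosscaps.
-21 = 2 - k
k = 2 - (-21) = 23

23


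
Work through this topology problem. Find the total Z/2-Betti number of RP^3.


H^k(RP^3; Z/2) = Z/2 for each 0 <= k <= 3.
Total dimension = 3 + 1 = 4

4


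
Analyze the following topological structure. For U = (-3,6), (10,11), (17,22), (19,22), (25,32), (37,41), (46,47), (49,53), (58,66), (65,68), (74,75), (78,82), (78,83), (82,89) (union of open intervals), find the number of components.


Sort and merge overlapping open intervals.
Merged: (-3,6), (10,11), (17,22), (25,32), (37,41), (46,47), (49,53), (58,68), (74,75), (78,89).
Number of components = 10

10


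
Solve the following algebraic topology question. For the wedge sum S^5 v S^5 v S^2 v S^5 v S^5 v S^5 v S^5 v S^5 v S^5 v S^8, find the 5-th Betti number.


For a wedge of spheres, H_k (k>0) is free on one generator per sphere of dimension k.
Spheres of dimension 5: count = 8.
b_5 = 8

8


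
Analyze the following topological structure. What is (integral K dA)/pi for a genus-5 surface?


Gauss-Bonnet: integral K dA = 2*pi*chi(M).
chi(Sigma_5) = 2 - 2*5 = -8.
(integral K dA)/pi = 2*chi = 2*(-8) = -16

-16


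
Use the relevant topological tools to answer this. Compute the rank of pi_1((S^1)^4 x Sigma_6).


pi_1(A x B) = pi_1(A) x pi_1(B); rank of abelianization = b_1.
b_1(T^4) = 4, b_1(Sigma_6) = 2*6 = 12.
b_1(product) = 4 + 12 = 16

16


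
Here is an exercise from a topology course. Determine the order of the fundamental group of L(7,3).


pi_1(L(p,q)) = Z/pZ for any q coprime to p.
|pi_1(L(7,3))| = 7

7


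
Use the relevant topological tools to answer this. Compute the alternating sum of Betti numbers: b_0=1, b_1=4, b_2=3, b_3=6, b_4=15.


chi = sum_k (-1)^k b_k.
= (1) + (-4) + (3) + (-6) + (15)
= 9

9


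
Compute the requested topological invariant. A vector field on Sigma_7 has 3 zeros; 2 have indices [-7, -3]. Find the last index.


Poincare-Hopf: sum of indices = chi(M).
chi(Sigma_7) = 2 - 2*7 = -12.
Sum of known indices = -10.
x = chi - (sum known) = -12 - (-10) = -2

-2


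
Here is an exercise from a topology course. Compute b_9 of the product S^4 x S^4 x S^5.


Each S^d has Poincare polynomial 1 + t^d.
The product S^4 x S^4 x S^5 has Poincare polynomial prod(1+t^d_i).
Expanding: b_0=1, b_4=2, b_5=1, b_8=1, b_9=2, b_13=1.
b_9 = 2

2


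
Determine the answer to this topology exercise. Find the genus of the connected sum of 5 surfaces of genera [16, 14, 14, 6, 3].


Genus is additive under connected sum of orientable surfaces.
g = 16 + 14 + 14 + 6 + 3 = 53

53


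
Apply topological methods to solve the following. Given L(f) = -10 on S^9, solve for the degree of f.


L(f) = 1 + (-1)^9 deg(f) on S^9.
-10 = 1 + (-1)^9 * deg(f)
(-1)^9 * deg(f) = -11
deg(f) = 11

11


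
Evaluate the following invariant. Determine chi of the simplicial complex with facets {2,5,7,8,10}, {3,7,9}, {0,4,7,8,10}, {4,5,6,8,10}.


Enumerate all faces; f-vector: f_0=10, f_1=25, f_2=28, f_3=15, f_4=3.
chi = sum (-1)^k f_k = 1

1


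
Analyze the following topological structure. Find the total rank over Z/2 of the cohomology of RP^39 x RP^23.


dim H^*(RP^n; Z/2) = n+1 (one Z/2 in each degree 0..n).
Total Betti number is multiplicative.
Total = (39+1) * (23+1) = 40 * 24 = 960

960


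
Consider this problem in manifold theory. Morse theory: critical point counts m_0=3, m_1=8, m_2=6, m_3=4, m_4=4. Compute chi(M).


Morse theory: chi(M) = sum_k (-1)^k m_k where m_k = #(index-k critical points).
= (3) + (-8) + (6) + (-4) + (4) = 1

1


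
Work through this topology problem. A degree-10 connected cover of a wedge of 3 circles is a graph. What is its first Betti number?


Nielsen-Schreier: an index-n subgroup of F_r is free of rank 1 + n(r-1).
Equivalently: chi(cover) = n*chi(base); chi(vee_r S^1) = 1 - 3 = -2.
chi(E) = 10*(-2) = -20; rank = 1 - chi(E) = 1 - (-20) = 21.
rank = 1 + 10*(3-1) = 1 + 20 = 21

21


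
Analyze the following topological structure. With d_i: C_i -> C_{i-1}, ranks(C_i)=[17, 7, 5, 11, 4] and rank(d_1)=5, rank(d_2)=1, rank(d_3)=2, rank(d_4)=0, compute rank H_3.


rank H_k = rank(ker d_k) - rank(im d_{k+1}).
rank(ker d_3) = rank(C_3) - rank(d_3) = 11 - 2 = 9.
rank(im d_{3+1}) = 0.
rank H_3 = 9 - 0 = 9

9


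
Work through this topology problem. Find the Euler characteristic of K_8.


K_8: V = 8, E = C(8,2) = 28.
chi = V - E = 8 - 28 = -20

-20


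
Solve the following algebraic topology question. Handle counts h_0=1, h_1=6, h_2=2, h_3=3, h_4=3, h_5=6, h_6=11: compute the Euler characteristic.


Handles of index k contribute (-1)^k to chi (same as CW cells).
chi = (1) + (-6) + (2) + (-3) + (3) + (-6) + (11) = 2

2


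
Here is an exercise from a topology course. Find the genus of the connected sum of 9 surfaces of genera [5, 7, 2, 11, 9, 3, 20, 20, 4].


Genus is additive under connected sum of orientable surfaces.
g = 5 + 7 + 2 + 11 + 9 + 3 + 20 + 20 + 4 = 81

81


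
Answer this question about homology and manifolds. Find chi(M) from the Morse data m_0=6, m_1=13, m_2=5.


Morse theory: chi(M) = sum_k (-1)^k m_k where m_k = #(index-k critical points).
= (6) + (-13) + (5) = -2

-2


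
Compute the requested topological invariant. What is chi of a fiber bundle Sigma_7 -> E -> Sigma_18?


For a fiber bundle F -> E -> B (with CW structure): chi(E) = chi(B) * chi(F).
chi(Sigma_18) = -34, chi(Sigma_7) = -12.
chi(E) = (-34) * (-12) = 408

408


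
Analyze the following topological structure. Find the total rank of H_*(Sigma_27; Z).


For Sigma_27: b_0 = 1, b_1 = 2g = 54, b_2 = 1.
Total = 1 + 54 + 1 = 56

56


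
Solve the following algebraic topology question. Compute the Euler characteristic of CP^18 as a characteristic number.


For any closed oriented manifold, <e(TM),[M]> = chi(M).
chi(CP^18) = 18+1 = 19

19


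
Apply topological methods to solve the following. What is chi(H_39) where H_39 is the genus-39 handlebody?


A genus-g handlebody deformation retracts to a wedge of g circles.
chi(vee_g S^1) = 1 - g.
chi(H_39) = 1 - 39 = -38

-38


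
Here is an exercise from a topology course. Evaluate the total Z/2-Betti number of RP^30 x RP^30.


dim H^*(RP^n; Z/2) = n+1 (one Z/2 in each degree 0..n).
Total Betti number is multiplicative.
Total = (30+1) * (30+1) = 31 * 31 = 961

961


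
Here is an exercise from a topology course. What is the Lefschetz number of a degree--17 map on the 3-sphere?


On S^3: L(f) = tr(f_0*) + (-1)^3 tr(f_3*) = 1 + (-1)^3 * deg(f).
L(f) = 1 + (-1)^3 * -17 = 1 + 17 = 18

18


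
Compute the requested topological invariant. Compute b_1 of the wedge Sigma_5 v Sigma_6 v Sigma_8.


For a wedge X v Y: reduced H_k(X v Y) = H_k(X) + H_k(Y).
Each Sigma_g contributes b_1 = 2g.
b_1 = 10 + 12 + 16 = 38

38


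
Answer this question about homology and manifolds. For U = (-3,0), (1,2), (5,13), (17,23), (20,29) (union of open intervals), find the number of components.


Sort and merge overlapping open intervals.
Merged: (-3,0), (1,2), (5,13), (17,29).
Number of components = 4

4


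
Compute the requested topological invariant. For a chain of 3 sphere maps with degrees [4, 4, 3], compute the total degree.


Degree is multiplicative: deg(composition) = product of degrees.
= (4) * (4) * (3) = 48

48


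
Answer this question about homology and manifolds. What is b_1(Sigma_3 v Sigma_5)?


For a wedge: H_1(A v B) = H_1(A) + H_1(B).
b_1(Sigma_3) = 6, b_1(Sigma_5) = 10.
b_1 = 6 + 10 = 16

16


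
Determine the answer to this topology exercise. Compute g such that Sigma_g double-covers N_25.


chi(N_25) = 2 - 25 = -23.
Double cover: chi(Sigma_g) = 2 * chi(N_25) = 2*(-23) = -46.
2 - 2g = -46, so g = (2 - (-46))/2 = 48/2 = 24

24


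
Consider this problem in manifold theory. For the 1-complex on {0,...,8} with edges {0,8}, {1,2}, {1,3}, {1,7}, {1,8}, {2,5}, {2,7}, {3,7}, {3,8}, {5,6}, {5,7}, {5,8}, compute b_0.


Run DFS/union-find over 9 vertices.
V = 9, E = 12.
Number of components = 2

2


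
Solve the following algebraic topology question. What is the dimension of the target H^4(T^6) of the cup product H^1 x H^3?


Cup product: H^p x H^q -> H^{p+q}; here p+q = 1+3 = 4.
rank H^k(T^n) = C(n,k).
C(6,4) = 15

15


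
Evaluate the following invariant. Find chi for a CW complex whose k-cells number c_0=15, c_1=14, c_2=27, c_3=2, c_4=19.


chi = sum_k (-1)^k c_k.
= (-1)^0*15 + (-1)^1*14 + (-1)^2*27 + (-1)^3*2 + (-1)^4*19
= (15) + (-14) + (27) + (-2) + (19)
= 45

45


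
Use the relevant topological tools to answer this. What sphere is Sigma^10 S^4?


Each suspension raises dimension by 1: Sigma S^n = S^{n+1}.
Sigma^10 S^4 = S^{4+10} = S^14

14


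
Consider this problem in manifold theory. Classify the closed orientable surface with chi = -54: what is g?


chi = 2 - 2g for closed orientable surfaces.
-54 = 2 - 2g
2g = 2 - (-54) = 56
g = 28

28


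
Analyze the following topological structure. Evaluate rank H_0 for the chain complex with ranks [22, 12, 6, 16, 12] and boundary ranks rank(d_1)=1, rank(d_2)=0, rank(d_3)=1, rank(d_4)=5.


rank H_k = rank(ker d_k) - rank(im d_{k+1}).
rank(ker d_0) = rank(C_0) - rank(d_0) = 22 - 0 = 22.
rank(im d_{0+1}) = 1.
rank H_0 = 22 - 1 = 21

21


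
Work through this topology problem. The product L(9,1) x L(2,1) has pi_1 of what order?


pi_1(X x Y) = pi_1(X) x pi_1(Y).
pi_1(L(9,1)) = Z/9, pi_1(L(2,1)) = Z/2.
|Z/9 x Z/2| = 9 * 2 = 18

18


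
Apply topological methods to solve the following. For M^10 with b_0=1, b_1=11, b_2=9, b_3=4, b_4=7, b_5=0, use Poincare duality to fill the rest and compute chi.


By Poincare duality b_k = b_{10-k}, so full Betti numbers: b_0=1, b_1=11, b_2=9, b_3=4, b_4=7, b_5=0, b_6=7, b_7=4, b_8=9, b_9=11, b_10=1.
chi = sum (-1)^k b_k = 4

4


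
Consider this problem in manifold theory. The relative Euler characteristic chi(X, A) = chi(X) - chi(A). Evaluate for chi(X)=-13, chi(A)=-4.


Relative Euler characteristic: chi(X, A) = chi(X) - chi(A).
= -13 - (-4) = -9

-9


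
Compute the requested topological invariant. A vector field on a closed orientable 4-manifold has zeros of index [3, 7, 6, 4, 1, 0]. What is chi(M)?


Poincare-Hopf: chi(M) = sum of indices of zeros.
chi = (3) + (7) + (6) + (4) + (1) + (0) = 21

21


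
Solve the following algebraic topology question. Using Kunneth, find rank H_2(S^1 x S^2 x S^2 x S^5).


Each S^d has Poincare polynomial 1 + t^d.
The product S^1 x S^2 x S^2 x S^5 has Poincare polynomial prod(1+t^d_i).
Expanding: b_0=1, b_1=1, b_2=2, b_3=2, b_4=1, b_5=2, b_6=1, b_7=2, b_8=2, b_9=1, b_10=1.
b_2 = 2

2


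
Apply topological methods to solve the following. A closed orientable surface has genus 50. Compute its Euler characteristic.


For a closed orientable surface of genus g: chi = 2 - 2g.
Here g = 50.
chi = 2 - 2*50 = 2 - 100 = -98

-98


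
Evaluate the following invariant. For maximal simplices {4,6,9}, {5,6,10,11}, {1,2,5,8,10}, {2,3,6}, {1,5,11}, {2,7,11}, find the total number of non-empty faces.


Each maximal simplex on m vertices has 2^m - 1 nonempty faces.
Take the union (dedupe shared faces).
Total distinct faces = 61

61


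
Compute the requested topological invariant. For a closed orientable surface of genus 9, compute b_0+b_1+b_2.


For Sigma_9: b_0 = 1, b_1 = 2g = 18, b_2 = 1.
Total = 1 + 18 + 1 = 20

20


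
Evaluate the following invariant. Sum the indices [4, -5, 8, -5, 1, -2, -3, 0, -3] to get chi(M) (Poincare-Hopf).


Poincare-Hopf: chi(M) = sum of indices of zeros.
chi = (4) + (-5) + (8) + (-5) + (1) + (-2) + (-3) + (0) + (-3) = -5

-5


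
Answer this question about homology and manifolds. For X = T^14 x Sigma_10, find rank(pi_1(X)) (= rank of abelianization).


pi_1(A x B) = pi_1(A) x pi_1(B); rank of abelianization = b_1.
b_1(T^14) = 14, b_1(Sigma_10) = 2*10 = 20.
b_1(product) = 14 + 20 = 34

34


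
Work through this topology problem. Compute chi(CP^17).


CP^17 has one cell in each even dimension 0, 2, ..., 2*17 (17+1 cells total).
All cells are even-dimensional, so chi = number of cells.
chi = 17 + 1 = 18

18


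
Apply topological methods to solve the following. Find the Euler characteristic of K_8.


K_8: V = 8, E = C(8,2) = 28.
chi = V - E = 8 - 28 = -20

-20


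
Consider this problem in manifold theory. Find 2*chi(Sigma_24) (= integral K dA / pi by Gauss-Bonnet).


Gauss-Bonnet: integral K dA = 2*pi*chi(M).
chi(Sigma_24) = 2 - 2*24 = -46.
(integral K dA)/pi = 2*chi = 2*(-46) = -92

-92


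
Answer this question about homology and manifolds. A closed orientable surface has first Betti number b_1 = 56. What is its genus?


For a closed orientable surface: b_1 = 2g.
56 = 2g
g = 56 / 2 = 28

28


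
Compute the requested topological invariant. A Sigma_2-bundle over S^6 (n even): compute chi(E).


chi(S^6) = 2 (n even), chi(Sigma_2) = 2 - 2*2 = -2.
chi(E) = 2 * (-2) = -4

-4


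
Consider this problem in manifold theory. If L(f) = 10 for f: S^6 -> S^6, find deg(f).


L(f) = 1 + (-1)^6 deg(f) on S^6.
10 = 1 + (-1)^6 * deg(f)
(-1)^6 * deg(f) = 9
deg(f) = 9

9


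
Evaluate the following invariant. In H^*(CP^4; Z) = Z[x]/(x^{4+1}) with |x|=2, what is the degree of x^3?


|x| = 2 in H^*(CP^n).
|x^3| = 3 * |x| = 3 * 2 = 6

6


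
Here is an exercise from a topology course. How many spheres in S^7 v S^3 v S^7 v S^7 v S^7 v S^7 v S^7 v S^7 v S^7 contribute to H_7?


For a wedge of spheres, H_k (k>0) is free on one generator per sphere of dimension k.
Spheres of dimension 7: count = 8.
b_7 = 8

8


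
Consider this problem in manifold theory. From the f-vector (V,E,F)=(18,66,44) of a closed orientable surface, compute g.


chi = V - E + F = 18 - 66 + 44 = -4
For orientable closed surface: chi = 2 - 2g, so g = (2 - chi)/2.
g = (2 - (-4)) / 2 = 6 / 2 = 3

3


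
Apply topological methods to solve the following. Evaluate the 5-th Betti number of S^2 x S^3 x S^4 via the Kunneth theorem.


Each S^d has Poincare polynomial 1 + t^d.
The product S^2 x S^3 x S^4 has Poincare polynomial prod(1+t^d_i).
Expanding: b_0=1, b_2=1, b_3=1, b_4=1, b_5=1, b_6=1, b_7=1, b_9=1.
b_5 = 1

1


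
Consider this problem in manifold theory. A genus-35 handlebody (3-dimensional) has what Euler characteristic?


A genus-g handlebody deformation retracts to a wedge of g circles.
chi(vee_g S^1) = 1 - g.
chi(H_35) = 1 - 35 = -34

-34


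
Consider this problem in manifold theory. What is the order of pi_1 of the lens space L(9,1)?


pi_1(L(p,q)) = Z/pZ for any q coprime to p.
|pi_1(L(9,1))| = 9

9


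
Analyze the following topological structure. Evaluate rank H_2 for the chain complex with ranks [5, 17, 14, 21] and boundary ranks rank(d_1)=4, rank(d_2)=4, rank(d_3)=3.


rank H_k = rank(ker d_k) - rank(im d_{k+1}).
rank(ker d_2) = rank(C_2) - rank(d_2) = 14 - 4 = 10.
rank(im d_{2+1}) = 3.
rank H_2 = 10 - 3 = 7

7


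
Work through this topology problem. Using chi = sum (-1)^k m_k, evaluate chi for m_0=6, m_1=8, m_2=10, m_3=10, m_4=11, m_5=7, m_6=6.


Morse theory: chi(M) = sum_k (-1)^k m_k where m_k = #(index-k critical points).
= (6) + (-8) + (10) + (-10) + (11) + (-7) + (6) = 8

8


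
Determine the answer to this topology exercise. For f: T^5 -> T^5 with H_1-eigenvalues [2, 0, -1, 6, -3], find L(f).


For a torus self-map: L(f) = det(I - A) where A acts on H_1.
L(f) = (1-2) * (1-0) * (1--1) * (1-6) * (1--3) = -1 * 1 * 2 * -5 * 4 = 40

40
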